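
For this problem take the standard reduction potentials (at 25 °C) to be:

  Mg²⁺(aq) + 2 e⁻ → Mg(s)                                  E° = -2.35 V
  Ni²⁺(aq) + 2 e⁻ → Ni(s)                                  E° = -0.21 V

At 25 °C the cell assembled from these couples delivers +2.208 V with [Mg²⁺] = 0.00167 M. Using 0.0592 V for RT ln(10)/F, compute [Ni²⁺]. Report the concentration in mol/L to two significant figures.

Ni²⁺/Ni is the cathode, Mg²⁺/Mg the anode: E°cell = +2.14 V, n = 2.
Overall reaction: Ni²⁺(aq) + Mg(s) → Ni(s) + Mg²⁺(aq); Q = [Mg²⁺]^1/[Ni²⁺]^1.
From E = E° − (0.0592/n) log Q: log Q = (E° − E)·n/0.0592 = (+2.14 − (+2.208))·2/0.0592 = -2.2973.
So 1·log[Ni²⁺] = 1·log(0.00167) − log Q = -2.7773 − (-2.2973) = -0.4800; [Ni²⁺] = 10^(-0.4800) ≈ 0.33 M.

0.33 M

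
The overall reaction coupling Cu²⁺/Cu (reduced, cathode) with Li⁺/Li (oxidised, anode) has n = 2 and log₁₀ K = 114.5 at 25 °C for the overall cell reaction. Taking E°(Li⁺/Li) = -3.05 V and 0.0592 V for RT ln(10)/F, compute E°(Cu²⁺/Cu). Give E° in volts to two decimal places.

E°cell = (0.0592/n)·log K = (0.0592/2)(114.5) = +3.389 V.
Since Cu²⁺/Cu is the cathode and Li⁺/Li the anode, E°cell = E°(Cu²⁺/Cu) − E°(Li⁺/Li).
So E°(Cu²⁺/Cu) = E°cell + E°(Li⁺/Li) = +3.389 + (-3.05) = +0.34 V.

+0.34 V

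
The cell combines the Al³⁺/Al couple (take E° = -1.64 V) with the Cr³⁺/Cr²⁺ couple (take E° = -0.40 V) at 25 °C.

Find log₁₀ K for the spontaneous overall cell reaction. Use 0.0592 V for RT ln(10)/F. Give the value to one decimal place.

62.8

Cathode: Cr³⁺/Cr²⁺; anode: Al³⁺/Al. E°cell = +1.24 V, n = 3.
log K = nE°cell / 0.0592 = (3)(+1.24) / 0.0592 = 62.8.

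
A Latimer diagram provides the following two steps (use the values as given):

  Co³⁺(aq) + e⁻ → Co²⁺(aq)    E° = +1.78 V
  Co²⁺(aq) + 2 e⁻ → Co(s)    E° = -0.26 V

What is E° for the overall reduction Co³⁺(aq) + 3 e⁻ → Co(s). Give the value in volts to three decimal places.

Standard free energies of sequential steps add: ΔG°₃ = ΔG°₁ + ΔG°₂, so n₃E°₃ = n₁E°₁ + n₂E°₂.
E°₃ = (1×+1.78 + 2×-0.26) / 3 = (+1.260) / 3 = +0.420 V.
Simply averaging or adding the two E° values would be wrong; the electron-weighted sum is required.

+0.420 V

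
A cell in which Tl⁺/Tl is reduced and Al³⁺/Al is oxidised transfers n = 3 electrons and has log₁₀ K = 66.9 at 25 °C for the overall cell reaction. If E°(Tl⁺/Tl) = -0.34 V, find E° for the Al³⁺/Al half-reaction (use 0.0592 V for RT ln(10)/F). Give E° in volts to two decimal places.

E°cell = (0.0592/n)·log K = (0.0592/3)(66.9) = +1.320 V.
Since Tl⁺/Tl is the cathode and Al³⁺/Al the anode, E°cell = E°(Tl⁺/Tl) − E°(Al³⁺/Al).
So E°(Al³⁺/Al) = E°(Tl⁺/Tl) − E°cell = (-0.34) − (+1.320) = -1.66 V.

-1.66 V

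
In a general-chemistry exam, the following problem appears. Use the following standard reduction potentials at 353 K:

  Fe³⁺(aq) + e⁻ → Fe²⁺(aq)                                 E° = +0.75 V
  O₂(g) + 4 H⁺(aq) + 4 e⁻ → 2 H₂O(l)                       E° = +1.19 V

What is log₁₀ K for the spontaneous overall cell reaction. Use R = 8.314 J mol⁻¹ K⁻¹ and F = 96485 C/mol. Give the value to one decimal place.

25.1

Cathode: O₂/H₂O; anode: Fe³⁺/Fe²⁺. E°cell = (+1.19) − (+0.75) = +0.44 V, with n = 4.
ΔG° = −nFE° = −RT ln K, so ln K = nFE°/(RT) = (4)(96485)(+0.44) / ((8.314)(353)) = 57.861.
log₁₀ K = 57.861 / ln 10 = 25.1.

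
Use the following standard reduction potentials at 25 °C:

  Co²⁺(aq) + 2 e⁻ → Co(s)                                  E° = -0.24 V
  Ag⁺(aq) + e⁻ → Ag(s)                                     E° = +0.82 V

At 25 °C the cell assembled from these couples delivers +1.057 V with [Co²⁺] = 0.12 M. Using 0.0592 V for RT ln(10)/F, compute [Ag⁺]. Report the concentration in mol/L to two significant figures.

Ag⁺/Ag is the cathode, Co²⁺/Co the anode: E°cell = +1.06 V, n = 2.
Overall reaction: 2 Ag⁺(aq) + Co(s) → 2 Ag(s) + Co²⁺(aq); Q = [Co²⁺]^1/[Ag⁺]^2.
From E = E° − (0.0592/n) log Q: log Q = (E° − E)·n/0.0592 = (+1.06 − (+1.057))·2/0.0592 = 0.1014.
So 2·log[Ag⁺] = 1·log(0.12) − log Q = -0.9208 − (0.1014) = -1.0222; log[Ag⁺] = -1.0222 / 2 = -0.5111; [Ag⁺] = 10^(-0.5111) ≈ 0.31 M.

0.31 M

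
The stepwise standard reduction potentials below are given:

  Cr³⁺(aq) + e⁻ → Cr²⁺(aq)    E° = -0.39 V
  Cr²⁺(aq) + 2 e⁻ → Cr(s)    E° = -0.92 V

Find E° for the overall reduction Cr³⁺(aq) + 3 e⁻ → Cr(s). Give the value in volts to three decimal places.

-0.743 V

Standard free energies of sequential steps add: ΔG°₃ = ΔG°₁ + ΔG°₂, so n₃E°₃ = n₁E°₁ + n₂E°₂.
E°₃ = (1×-0.39 + 2×-0.92) / 3 = (-2.230) / 3 = -0.743 V.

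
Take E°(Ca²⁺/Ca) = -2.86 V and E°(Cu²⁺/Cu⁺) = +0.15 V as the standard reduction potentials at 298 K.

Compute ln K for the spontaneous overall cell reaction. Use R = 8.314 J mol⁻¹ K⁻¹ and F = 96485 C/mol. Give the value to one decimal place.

Cathode: Cu²⁺/Cu⁺; anode: Ca²⁺/Ca. E°cell = (+0.15) − (-2.86) = +3.01 V, with n = 2.
ΔG° = −nFE° = −RT ln K, so ln K = nFE°/(RT) = (2)(96485)(+3.01) / ((8.314)(298)) = 234.439.

234.4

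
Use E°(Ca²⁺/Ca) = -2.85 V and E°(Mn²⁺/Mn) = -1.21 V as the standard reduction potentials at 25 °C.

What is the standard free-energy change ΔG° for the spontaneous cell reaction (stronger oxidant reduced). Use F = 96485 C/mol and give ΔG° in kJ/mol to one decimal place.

Mn²⁺/Mn (E° = -1.21 V) is the cathode; Ca²⁺/Ca (E° = -2.85 V) is the anode, so E°cell = +1.64 V.
Balancing electrons gives n = 2 (lcm of 2 and 2).
ΔG° = −nFE° = −(2)(96485)(+1.64) = -316,471 J = -316.5 kJ/mol.

-316.5 kJ/mol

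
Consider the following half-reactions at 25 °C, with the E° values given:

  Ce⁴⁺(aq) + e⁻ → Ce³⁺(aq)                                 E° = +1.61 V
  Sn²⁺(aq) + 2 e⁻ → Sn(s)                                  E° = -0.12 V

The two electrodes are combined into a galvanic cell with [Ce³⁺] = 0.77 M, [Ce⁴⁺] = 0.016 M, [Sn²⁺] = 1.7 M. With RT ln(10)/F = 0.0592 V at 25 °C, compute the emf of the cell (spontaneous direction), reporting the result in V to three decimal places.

Ce⁴⁺/Ce³⁺ is the cathode (higher E°), Sn²⁺/Sn the anode: E°cell = +1.61 − (-0.12) = +1.73 V, n = 2.
Overall: 2 Ce⁴⁺(aq) + Sn(s) → 2 Ce³⁺(aq) + Sn²⁺(aq)
Q = [Ce³⁺]^2·[Sn²⁺] / ([Ce⁴⁺]^2); log Q = 3.595.
E = E° − (0.0592/n) log Q = +1.73 − (0.0592/2)(3.595) = +1.624 V.

+1.624 V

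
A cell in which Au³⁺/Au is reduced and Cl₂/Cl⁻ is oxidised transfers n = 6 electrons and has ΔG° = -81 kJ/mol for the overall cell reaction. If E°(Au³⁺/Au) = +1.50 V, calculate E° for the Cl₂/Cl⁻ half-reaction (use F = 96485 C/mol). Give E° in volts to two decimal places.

E°cell = −ΔG°/(nF) = −(-81×10³)/((6)(96485)) = +0.140 V.
Since Au³⁺/Au is the cathode and Cl₂/Cl⁻ the anode, E°cell = E°(Au³⁺/Au) − E°(Cl₂/Cl⁻).
So E°(Cl₂/Cl⁻) = E°(Au³⁺/Au) − E°cell = (+1.50) − (+0.140) = +1.36 V.

+1.36 V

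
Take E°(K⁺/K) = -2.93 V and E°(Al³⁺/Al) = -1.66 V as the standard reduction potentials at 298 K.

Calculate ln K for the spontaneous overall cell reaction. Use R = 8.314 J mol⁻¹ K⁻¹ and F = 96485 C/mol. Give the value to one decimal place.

148.4

Cathode: Al³⁺/Al; anode: K⁺/K. E°cell = (-1.66) − (-2.93) = +1.27 V, with n = 3.
ΔG° = −nFE° = −RT ln K, so ln K = nFE°/(RT) = (3)(96485)(+1.27) / ((8.314)(298)) = 148.374.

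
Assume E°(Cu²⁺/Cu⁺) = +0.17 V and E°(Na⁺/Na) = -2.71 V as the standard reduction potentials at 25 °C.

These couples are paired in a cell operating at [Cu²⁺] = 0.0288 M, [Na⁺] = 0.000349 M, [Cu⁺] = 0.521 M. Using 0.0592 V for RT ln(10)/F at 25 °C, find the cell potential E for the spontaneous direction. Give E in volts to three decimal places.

+3.010 V

Cu²⁺/Cu⁺ is the cathode (higher E°), Na⁺/Na the anode: E°cell = +0.17 − (-2.71) = +2.88 V, n = 1.
Overall: Cu²⁺(aq) + Na(s) → Cu⁺(aq) + Na⁺(aq)
Q = [Cu⁺]·[Na⁺] / ([Cu²⁺]); log Q = -2.200.
E = E° − (0.0592/n) log Q = +2.88 − (0.0592/1)(-2.200) = +3.010 V.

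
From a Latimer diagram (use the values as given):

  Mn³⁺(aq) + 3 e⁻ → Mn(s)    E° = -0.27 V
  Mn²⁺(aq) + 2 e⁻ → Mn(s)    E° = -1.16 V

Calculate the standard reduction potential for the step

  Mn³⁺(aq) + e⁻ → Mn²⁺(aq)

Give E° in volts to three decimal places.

+1.510 V

Sequential free energies add, so n₃E°₃ = n₁E°₁ + n₂E°₂.
With n₃ = 3, and the known step contributing 2×(-1.16) V, the unknown satisfies 1·E° = 3×(-0.27) − 2×(-1.16) = +1.510.
E° = +1.510 / 1 = +1.510 V.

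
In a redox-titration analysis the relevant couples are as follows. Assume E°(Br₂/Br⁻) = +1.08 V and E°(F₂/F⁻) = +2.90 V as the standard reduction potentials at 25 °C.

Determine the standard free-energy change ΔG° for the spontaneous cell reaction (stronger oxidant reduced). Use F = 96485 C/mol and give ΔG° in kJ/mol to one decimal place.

-351.2 kJ/mol

F₂/F⁻ (E° = +2.90 V) is the cathode; Br₂/Br⁻ (E° = +1.08 V) is the anode, so E°cell = +1.82 V.
Balancing electrons gives n = 2 (lcm of 2 and 2).
ΔG° = −nFE° = −(2)(96485)(+1.82) = -351,205 J = -351.2 kJ/mol.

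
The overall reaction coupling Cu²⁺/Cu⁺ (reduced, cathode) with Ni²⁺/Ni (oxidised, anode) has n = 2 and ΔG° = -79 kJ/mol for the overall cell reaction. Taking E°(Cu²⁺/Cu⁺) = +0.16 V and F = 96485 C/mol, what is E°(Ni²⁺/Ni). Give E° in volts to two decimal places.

-0.25 V

E°cell = −ΔG°/(nF) = −(-79×10³)/((2)(96485)) = +0.409 V.
Since Cu²⁺/Cu⁺ is the cathode and Ni²⁺/Ni the anode, E°cell = E°(Cu²⁺/Cu⁺) − E°(Ni²⁺/Ni).
So E°(Ni²⁺/Ni) = E°(Cu²⁺/Cu⁺) − E°cell = (+0.16) − (+0.409) = -0.25 V.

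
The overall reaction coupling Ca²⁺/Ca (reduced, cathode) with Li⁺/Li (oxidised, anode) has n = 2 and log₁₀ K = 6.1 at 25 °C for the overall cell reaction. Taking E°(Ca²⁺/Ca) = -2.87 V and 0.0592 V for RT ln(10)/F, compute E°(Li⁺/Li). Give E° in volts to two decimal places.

E°cell = (0.0592/n)·log K = (0.0592/2)(6.1) = +0.181 V.
Since Ca²⁺/Ca is the cathode and Li⁺/Li the anode, E°cell = E°(Ca²⁺/Ca) − E°(Li⁺/Li).
So E°(Li⁺/Li) = E°(Ca²⁺/Ca) − E°cell = (-2.87) − (+0.181) = -3.05 V.

-3.05 V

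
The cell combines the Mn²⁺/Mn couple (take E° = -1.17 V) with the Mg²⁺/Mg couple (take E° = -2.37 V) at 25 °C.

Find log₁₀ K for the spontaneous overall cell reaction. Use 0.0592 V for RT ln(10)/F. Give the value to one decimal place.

40.5

Cathode: Mn²⁺/Mn; anode: Mg²⁺/Mg. E°cell = +1.20 V, n = 2.
log K = nE°cell / 0.0592 = (2)(+1.20) / 0.0592 = 40.5.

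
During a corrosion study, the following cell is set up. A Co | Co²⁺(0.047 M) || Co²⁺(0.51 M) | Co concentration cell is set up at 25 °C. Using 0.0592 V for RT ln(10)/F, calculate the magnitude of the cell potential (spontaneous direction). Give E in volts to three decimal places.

For a concentration cell E°cell = 0. The 0.51 M side is the cathode (reduction is favoured where [Co²⁺] is higher).
With n = 2, E = −(0.0592/2) log([Co²⁺]ₐₙ/[Co²⁺]꜀ₐₜ) = −(0.0592/2) log(0.047/0.51) = −(0.0592/2)(-1.035) = +0.031 V.

+0.031 V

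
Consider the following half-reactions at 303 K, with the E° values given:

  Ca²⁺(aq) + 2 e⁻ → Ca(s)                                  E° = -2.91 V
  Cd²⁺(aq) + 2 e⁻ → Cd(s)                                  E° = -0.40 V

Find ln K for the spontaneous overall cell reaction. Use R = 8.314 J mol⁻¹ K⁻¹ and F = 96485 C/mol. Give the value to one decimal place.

192.3

Cathode: Cd²⁺/Cd; anode: Ca²⁺/Ca. E°cell = (-0.40) − (-2.91) = +2.51 V, with n = 2.
ΔG° = −nFE° = −RT ln K, so ln K = nFE°/(RT) = (2)(96485)(+2.51) / ((8.314)(303)) = 192.270.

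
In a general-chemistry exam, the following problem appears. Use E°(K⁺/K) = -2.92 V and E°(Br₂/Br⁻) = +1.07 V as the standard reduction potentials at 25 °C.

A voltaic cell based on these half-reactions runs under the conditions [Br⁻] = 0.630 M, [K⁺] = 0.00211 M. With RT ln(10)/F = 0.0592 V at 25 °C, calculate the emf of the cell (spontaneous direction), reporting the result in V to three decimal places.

+4.160 V

Br₂/Br⁻ is the cathode (higher E°), K⁺/K the anode: E°cell = +1.07 − (-2.92) = +3.99 V, n = 2.
Overall: Br₂(l) + 2 K(s) → 2 Br⁻(aq) + 2 K⁺(aq)
Q = [Br⁻]^2·[K⁺]^2; log Q = -5.753.
E = E° − (0.0592/n) log Q = +3.99 − (0.0592/2)(-5.753) = +4.160 V.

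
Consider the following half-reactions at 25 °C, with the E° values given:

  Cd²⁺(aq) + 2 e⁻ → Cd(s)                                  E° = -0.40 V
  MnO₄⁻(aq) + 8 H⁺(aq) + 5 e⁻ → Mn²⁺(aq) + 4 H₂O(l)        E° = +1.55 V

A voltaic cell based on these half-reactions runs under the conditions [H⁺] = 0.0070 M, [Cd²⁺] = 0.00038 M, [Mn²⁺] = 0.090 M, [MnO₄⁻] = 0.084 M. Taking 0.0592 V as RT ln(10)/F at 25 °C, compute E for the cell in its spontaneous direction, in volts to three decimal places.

MnO₄⁻/Mn²⁺ is the cathode (higher E°), Cd²⁺/Cd the anode: E°cell = +1.55 − (-0.40) = +1.95 V, n = 10.
Overall: 2 MnO₄⁻(aq) + 16 H⁺(aq) + 5 Cd(s) → 2 Mn²⁺(aq) + 8 H₂O(l) + 5 Cd²⁺(aq)
Q = [Mn²⁺]^2·[Cd²⁺]^5 / ([MnO₄⁻]^2·[H⁺]^16); log Q = 17.437.
E = E° − (0.0592/n) log Q = +1.95 − (0.0592/10)(17.437) = +1.847 V.

+1.847 V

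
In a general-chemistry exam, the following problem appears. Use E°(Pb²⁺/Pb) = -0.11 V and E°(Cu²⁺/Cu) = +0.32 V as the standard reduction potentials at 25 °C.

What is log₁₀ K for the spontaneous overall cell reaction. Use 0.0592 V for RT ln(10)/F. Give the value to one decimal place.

14.5

Cathode: Cu²⁺/Cu; anode: Pb²⁺/Pb. E°cell = +0.43 V, n = 2.
log K = nE°cell / 0.0592 = (2)(+0.43) / 0.0592 = 14.5.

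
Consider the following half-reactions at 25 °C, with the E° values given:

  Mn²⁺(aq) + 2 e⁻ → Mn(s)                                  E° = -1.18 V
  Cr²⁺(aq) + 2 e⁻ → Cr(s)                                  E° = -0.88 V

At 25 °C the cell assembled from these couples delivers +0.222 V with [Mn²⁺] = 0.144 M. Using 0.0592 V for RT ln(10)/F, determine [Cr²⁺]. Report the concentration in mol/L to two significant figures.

0.00033 M

Cr²⁺/Cr is the cathode, Mn²⁺/Mn the anode: E°cell = +0.30 V, n = 2.
Overall reaction: Cr²⁺(aq) + Mn(s) → Cr(s) + Mn²⁺(aq); Q = [Mn²⁺]^1/[Cr²⁺]^1.
From E = E° − (0.0592/n) log Q: log Q = (E° − E)·n/0.0592 = (+0.30 − (+0.222))·2/0.0592 = 2.6351.
So 1·log[Cr²⁺] = 1·log(0.144) − log Q = -0.8416 − (2.6351) = -3.4767; [Cr²⁺] = 10^(-3.4767) ≈ 0.00033 M.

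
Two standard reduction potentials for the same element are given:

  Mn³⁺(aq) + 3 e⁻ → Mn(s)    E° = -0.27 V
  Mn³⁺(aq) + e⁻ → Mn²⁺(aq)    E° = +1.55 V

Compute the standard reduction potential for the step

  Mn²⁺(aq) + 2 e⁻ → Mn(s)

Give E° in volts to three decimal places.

Sequential free energies add, so n₃E°₃ = n₁E°₁ + n₂E°₂.
With n₃ = 3, and the known step contributing 1×(+1.55) V, the unknown satisfies 2·E° = 3×(-0.27) − 1×(+1.55) = -2.360.
E° = -2.360 / 2 = -1.180 V.

-1.180 V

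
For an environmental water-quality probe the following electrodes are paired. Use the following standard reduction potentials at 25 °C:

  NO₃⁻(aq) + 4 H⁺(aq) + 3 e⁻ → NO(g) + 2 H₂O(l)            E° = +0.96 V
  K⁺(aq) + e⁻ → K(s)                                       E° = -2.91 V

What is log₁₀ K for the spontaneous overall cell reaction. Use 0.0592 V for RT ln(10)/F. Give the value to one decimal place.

196.1

Cathode: NO₃⁻/NO; anode: K⁺/K. E°cell = +3.87 V, n = 3.
log K = nE°cell / 0.0592 = (3)(+3.87) / 0.0592 = 196.1.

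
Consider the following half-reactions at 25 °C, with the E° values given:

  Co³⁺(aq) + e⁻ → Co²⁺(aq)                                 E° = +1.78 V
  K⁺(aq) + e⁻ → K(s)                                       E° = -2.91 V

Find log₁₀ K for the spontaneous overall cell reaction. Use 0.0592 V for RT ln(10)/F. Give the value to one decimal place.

79.2

Cathode: Co³⁺/Co²⁺; anode: K⁺/K. E°cell = +4.69 V, n = 1.
log K = nE°cell / 0.0592 = (1)(+4.69) / 0.0592 = 79.2.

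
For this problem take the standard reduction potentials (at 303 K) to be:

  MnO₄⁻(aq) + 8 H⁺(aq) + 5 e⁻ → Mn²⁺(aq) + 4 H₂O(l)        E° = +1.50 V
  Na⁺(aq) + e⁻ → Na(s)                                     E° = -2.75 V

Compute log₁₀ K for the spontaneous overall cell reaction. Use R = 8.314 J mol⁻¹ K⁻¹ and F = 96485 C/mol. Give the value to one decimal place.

353.5

Cathode: MnO₄⁻/Mn²⁺; anode: Na⁺/Na. E°cell = (+1.50) − (-2.75) = +4.25 V, with n = 5.
ΔG° = −nFE° = −RT ln K, so ln K = nFE°/(RT) = (5)(96485)(+4.25) / ((8.314)(303)) = 813.891.
log₁₀ K = 813.891 / ln 10 = 353.5.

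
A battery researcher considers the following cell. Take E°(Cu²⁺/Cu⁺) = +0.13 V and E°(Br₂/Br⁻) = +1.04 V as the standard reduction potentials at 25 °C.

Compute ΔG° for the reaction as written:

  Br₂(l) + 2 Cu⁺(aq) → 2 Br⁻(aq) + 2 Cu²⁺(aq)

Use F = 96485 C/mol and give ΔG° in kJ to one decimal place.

As written, Br₂/Br⁻ is reduced (cathode) and Cu²⁺/Cu⁺ is oxidised (anode), so E°cell = (+1.04) − (+0.13) = +0.91 V.
Balancing electrons gives n = 2.
ΔG° = −nFE° = −(2)(96485)(+0.91) = -175,603 J = -175.6 kJ.

-175.6 kJ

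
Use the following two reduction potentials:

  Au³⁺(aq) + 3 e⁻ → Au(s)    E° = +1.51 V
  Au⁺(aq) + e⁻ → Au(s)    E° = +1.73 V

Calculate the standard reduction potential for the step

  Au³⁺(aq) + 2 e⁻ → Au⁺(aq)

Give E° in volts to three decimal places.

Sequential free energies add, so n₃E°₃ = n₁E°₁ + n₂E°₂.
With n₃ = 3, and the known step contributing 1×(+1.73) V, the unknown satisfies 2·E° = 3×(+1.51) − 1×(+1.73) = +2.800.
E° = +2.800 / 2 = +1.400 V.

+1.400 V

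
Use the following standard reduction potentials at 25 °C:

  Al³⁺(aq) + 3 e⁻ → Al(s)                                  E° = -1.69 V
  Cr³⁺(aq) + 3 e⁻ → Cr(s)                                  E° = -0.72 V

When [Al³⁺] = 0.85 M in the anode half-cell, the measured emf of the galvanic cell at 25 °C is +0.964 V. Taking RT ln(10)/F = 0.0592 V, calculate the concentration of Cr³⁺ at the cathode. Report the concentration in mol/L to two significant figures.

Cr³⁺/Cr is the cathode, Al³⁺/Al the anode: E°cell = +0.97 V, n = 3.
Overall reaction: Cr³⁺(aq) + Al(s) → Cr(s) + Al³⁺(aq); Q = [Al³⁺]^1/[Cr³⁺]^1.
From E = E° − (0.0592/n) log Q: log Q = (E° − E)·n/0.0592 = (+0.97 − (+0.964))·3/0.0592 = 0.3041.
So 1·log[Cr³⁺] = 1·log(0.85) − log Q = -0.0706 − (0.3041) = -0.3747; [Cr³⁺] = 10^(-0.3747) ≈ 0.42 M.

0.42 M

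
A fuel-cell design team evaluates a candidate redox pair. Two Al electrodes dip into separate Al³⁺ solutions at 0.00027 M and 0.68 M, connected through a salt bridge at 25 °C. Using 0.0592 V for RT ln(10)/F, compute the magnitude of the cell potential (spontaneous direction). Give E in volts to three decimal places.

For a concentration cell E°cell = 0. The 0.68 M side is the cathode (reduction is favoured where [Al³⁺] is higher).
With n = 3, E = −(0.0592/3) log([Al³⁺]ₐₙ/[Al³⁺]꜀ₐₜ) = −(0.0592/3) log(0.00027/0.68) = −(0.0592/3)(-3.401) = +0.067 V.

+0.067 V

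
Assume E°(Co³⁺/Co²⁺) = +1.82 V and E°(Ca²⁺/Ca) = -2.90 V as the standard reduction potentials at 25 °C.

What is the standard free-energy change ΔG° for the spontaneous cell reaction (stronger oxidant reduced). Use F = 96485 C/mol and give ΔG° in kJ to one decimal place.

Co³⁺/Co²⁺ (E° = +1.82 V) is the cathode; Ca²⁺/Ca (E° = -2.90 V) is the anode, so E°cell = +4.72 V.
Balancing electrons gives n = 2 (lcm of 1 and 2).
ΔG° = −nFE° = −(2)(96485)(+4.72) = -910,818 J = -910.8 kJ.

-910.8 kJ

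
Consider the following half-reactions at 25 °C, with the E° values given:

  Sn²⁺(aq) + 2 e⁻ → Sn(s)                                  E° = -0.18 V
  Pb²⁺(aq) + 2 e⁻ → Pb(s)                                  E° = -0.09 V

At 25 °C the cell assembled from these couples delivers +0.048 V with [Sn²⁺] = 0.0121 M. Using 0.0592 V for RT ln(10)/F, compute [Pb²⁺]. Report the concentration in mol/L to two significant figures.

0.00046 M

Pb²⁺/Pb is the cathode, Sn²⁺/Sn the anode: E°cell = +0.09 V, n = 2.
Overall reaction: Pb²⁺(aq) + Sn(s) → Pb(s) + Sn²⁺(aq); Q = [Sn²⁺]^1/[Pb²⁺]^1.
From E = E° − (0.0592/n) log Q: log Q = (E° − E)·n/0.0592 = (+0.09 − (+0.048))·2/0.0592 = 1.4189.
So 1·log[Pb²⁺] = 1·log(0.0121) − log Q = -1.9172 − (1.4189) = -3.3361; [Pb²⁺] = 10^(-3.3361) ≈ 0.00046 M.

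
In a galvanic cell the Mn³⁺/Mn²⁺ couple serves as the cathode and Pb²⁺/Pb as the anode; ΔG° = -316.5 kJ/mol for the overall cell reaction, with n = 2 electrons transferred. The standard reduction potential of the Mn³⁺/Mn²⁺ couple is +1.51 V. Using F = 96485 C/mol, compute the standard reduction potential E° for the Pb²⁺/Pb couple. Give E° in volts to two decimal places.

-0.13 V

E°cell = −ΔG°/(nF) = −(-316.5×10³)/((2)(96485)) = +1.640 V.
Since Mn³⁺/Mn²⁺ is the cathode and Pb²⁺/Pb the anode, E°cell = E°(Mn³⁺/Mn²⁺) − E°(Pb²⁺/Pb).
So E°(Pb²⁺/Pb) = E°(Mn³⁺/Mn²⁺) − E°cell = (+1.51) − (+1.640) = -0.13 V.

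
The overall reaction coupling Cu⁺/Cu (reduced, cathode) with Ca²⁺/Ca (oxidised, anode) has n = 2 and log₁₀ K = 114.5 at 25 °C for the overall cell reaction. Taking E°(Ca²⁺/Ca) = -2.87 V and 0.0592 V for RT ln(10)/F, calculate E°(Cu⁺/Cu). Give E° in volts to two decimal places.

+0.52 V

E°cell = (0.0592/n)·log K = (0.0592/2)(114.5) = +3.389 V.
Since Cu⁺/Cu is the cathode and Ca²⁺/Ca the anode, E°cell = E°(Cu⁺/Cu) − E°(Ca²⁺/Ca).
So E°(Cu⁺/Cu) = E°cell + E°(Ca²⁺/Ca) = +3.389 + (-2.87) = +0.52 V.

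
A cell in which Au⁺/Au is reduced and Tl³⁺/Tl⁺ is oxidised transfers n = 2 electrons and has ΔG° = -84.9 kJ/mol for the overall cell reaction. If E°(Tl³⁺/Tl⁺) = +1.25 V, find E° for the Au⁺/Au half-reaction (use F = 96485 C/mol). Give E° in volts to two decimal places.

E°cell = −ΔG°/(nF) = −(-84.9×10³)/((2)(96485)) = +0.440 V.
Since Au⁺/Au is the cathode and Tl³⁺/Tl⁺ the anode, E°cell = E°(Au⁺/Au) − E°(Tl³⁺/Tl⁺).
So E°(Au⁺/Au) = E°cell + E°(Tl³⁺/Tl⁺) = +0.440 + (+1.25) = +1.69 V.

+1.69 V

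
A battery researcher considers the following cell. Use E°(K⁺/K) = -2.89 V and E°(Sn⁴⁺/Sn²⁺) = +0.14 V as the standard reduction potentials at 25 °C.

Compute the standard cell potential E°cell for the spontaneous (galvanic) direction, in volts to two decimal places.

+3.03 V

The Sn⁴⁺/Sn²⁺ couple has the higher reduction potential, so it is the cathode; K⁺/K is oxidised at the anode.
E°cell = E°(cathode) − E°(anode) = (+0.14) − (-2.89) = +3.03 V.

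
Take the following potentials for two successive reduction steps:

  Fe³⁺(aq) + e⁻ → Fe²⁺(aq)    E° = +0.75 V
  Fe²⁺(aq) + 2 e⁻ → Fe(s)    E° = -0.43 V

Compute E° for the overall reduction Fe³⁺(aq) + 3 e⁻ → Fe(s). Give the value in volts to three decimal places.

Standard free energies of sequential steps add: ΔG°₃ = ΔG°₁ + ΔG°₂, so n₃E°₃ = n₁E°₁ + n₂E°₂.
E°₃ = (1×+0.75 + 2×-0.43) / 3 = (-0.110) / 3 = -0.037 V.

-0.037 V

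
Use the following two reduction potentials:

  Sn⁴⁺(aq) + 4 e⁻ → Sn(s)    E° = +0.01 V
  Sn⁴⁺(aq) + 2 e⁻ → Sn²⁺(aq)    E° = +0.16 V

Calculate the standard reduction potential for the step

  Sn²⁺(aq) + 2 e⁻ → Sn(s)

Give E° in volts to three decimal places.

Sequential free energies add, so n₃E°₃ = n₁E°₁ + n₂E°₂.
With n₃ = 4, and the known step contributing 2×(+0.16) V, the unknown satisfies 2·E° = 4×(+0.01) − 2×(+0.16) = -0.280.
E° = -0.280 / 2 = -0.140 V.

-0.140 V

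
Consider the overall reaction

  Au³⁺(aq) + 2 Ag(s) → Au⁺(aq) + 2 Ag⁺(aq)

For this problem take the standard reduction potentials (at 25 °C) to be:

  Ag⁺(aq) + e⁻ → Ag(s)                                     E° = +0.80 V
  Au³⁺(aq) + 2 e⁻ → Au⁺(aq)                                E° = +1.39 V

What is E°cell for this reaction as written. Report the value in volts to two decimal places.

The Au³⁺/Au⁺ couple has the higher reduction potential, so it is the cathode; Ag⁺/Ag is oxidised at the anode.
E°cell = E°(cathode) − E°(anode) = (+1.39) − (+0.80) = +0.59 V.

+0.59 V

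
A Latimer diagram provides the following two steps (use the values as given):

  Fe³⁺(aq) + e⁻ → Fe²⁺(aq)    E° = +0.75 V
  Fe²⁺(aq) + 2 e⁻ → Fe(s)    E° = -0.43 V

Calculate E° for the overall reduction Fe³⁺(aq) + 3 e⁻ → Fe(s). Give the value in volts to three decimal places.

Standard free energies of sequential steps add: ΔG°₃ = ΔG°₁ + ΔG°₂, so n₃E°₃ = n₁E°₁ + n₂E°₂.
E°₃ = (1×+0.75 + 2×-0.43) / 3 = (-0.110) / 3 = -0.037 V.

-0.037 V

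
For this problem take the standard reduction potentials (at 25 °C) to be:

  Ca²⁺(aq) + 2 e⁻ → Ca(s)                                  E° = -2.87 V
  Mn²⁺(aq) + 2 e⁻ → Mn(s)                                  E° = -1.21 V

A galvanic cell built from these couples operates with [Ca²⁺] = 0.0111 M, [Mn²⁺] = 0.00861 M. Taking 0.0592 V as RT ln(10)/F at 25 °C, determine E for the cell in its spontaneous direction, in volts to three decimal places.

+1.657 V

Mn²⁺/Mn is the cathode (higher E°), Ca²⁺/Ca the anode: E°cell = -1.21 − (-2.87) = +1.66 V, n = 2.
Overall: Mn²⁺(aq) + Ca(s) → Mn(s) + Ca²⁺(aq)
Q = [Ca²⁺] / ([Mn²⁺]); log Q = 0.110.
E = E° − (0.0592/n) log Q = +1.66 − (0.0592/2)(0.110) = +1.657 V.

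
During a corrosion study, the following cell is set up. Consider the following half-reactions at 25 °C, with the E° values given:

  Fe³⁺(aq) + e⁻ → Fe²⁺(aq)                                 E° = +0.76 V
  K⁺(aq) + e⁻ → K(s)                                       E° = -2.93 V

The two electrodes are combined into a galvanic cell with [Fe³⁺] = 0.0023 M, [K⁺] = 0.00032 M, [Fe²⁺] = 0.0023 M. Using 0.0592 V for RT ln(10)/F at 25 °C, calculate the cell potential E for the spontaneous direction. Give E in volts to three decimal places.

+3.897 V

Fe³⁺/Fe²⁺ is the cathode (higher E°), K⁺/K the anode: E°cell = +0.76 − (-2.93) = +3.69 V, n = 1.
Overall: Fe³⁺(aq) + K(s) → Fe²⁺(aq) + K⁺(aq)
Q = [Fe²⁺]·[K⁺] / ([Fe³⁺]); log Q = -3.495.
E = E° − (0.0592/n) log Q = +3.69 − (0.0592/1)(-3.495) = +3.897 V.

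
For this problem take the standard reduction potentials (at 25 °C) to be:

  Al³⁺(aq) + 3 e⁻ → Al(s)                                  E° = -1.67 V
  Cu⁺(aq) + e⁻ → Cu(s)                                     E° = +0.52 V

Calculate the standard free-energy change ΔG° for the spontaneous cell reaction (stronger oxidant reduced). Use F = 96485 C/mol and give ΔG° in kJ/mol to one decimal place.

-633.9 kJ/mol

Cu⁺/Cu (E° = +0.52 V) is the cathode; Al³⁺/Al (E° = -1.67 V) is the anode, so E°cell = +2.19 V.
Balancing electrons gives n = 3 (lcm of 1 and 3).
ΔG° = −nFE° = −(3)(96485)(+2.19) = -633,906 J = -633.9 kJ/mol.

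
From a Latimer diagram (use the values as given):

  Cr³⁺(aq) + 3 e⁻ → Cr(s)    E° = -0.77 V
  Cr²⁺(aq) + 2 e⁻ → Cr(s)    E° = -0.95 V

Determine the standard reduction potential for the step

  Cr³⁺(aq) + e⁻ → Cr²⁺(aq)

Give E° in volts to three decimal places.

Sequential free energies add, so n₃E°₃ = n₁E°₁ + n₂E°₂.
With n₃ = 3, and the known step contributing 2×(-0.95) V, the unknown satisfies 1·E° = 3×(-0.77) − 2×(-0.95) = -0.410.
E° = -0.410 / 1 = -0.410 V.

-0.410 V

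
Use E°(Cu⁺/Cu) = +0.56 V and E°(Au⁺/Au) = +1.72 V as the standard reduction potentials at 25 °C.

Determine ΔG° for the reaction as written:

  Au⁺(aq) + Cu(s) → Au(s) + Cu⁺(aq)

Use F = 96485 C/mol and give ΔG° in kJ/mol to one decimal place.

As written, Au⁺/Au is reduced (cathode) and Cu⁺/Cu is oxidised (anode), so E°cell = (+1.72) − (+0.56) = +1.16 V.
Balancing electrons gives n = 1.
ΔG° = −nFE° = −(1)(96485)(+1.16) = -111,923 J = -111.9 kJ/mol.

-111.9 kJ/mol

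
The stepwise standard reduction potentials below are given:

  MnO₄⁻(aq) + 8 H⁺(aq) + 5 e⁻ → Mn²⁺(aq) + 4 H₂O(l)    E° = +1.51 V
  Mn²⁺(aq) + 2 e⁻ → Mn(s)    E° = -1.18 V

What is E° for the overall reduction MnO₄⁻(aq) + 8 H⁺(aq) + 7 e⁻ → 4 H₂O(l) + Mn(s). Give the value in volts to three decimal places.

+0.741 V

Adding the free-energy changes (−nFE°) of the two steps gives −n₃FE°₃ = −n₁FE°₁ − n₂FE°₂.
E°₃ = (5×+1.51 + 2×-1.18) / 7 = (+5.190) / 7 = +0.741 V.
Simply averaging or adding the two E° values would be wrong; the electron-weighted sum is required.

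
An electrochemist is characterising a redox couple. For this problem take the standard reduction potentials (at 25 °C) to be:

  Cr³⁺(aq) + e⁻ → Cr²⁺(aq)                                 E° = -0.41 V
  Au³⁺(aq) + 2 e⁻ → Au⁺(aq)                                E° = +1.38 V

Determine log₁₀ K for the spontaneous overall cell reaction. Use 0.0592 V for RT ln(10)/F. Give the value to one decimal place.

60.5

Cathode: Au³⁺/Au⁺; anode: Cr³⁺/Cr²⁺. E°cell = +1.79 V, n = 2.
log K = nE°cell / 0.0592 = (2)(+1.79) / 0.0592 = 60.5.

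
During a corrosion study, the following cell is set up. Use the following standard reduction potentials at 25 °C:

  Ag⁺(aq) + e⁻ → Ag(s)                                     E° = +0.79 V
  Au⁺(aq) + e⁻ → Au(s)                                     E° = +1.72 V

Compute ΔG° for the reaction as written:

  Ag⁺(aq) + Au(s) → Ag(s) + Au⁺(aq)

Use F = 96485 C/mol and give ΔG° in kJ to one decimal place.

+89.7 kJ

As written, Ag⁺/Ag is reduced (cathode) and Au⁺/Au is oxidised (anode), so E°cell = (+0.79) − (+1.72) = -0.93 V.
Balancing electrons gives n = 1.
ΔG° = −nFE° = −(1)(96485)(-0.93) = 89,731 J = +89.7 kJ.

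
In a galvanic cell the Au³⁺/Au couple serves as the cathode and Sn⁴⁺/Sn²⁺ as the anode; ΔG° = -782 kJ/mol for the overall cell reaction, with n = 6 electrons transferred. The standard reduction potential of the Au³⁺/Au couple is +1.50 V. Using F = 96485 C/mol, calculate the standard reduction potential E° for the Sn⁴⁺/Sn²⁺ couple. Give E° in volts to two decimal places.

E°cell = −ΔG°/(nF) = −(-782×10³)/((6)(96485)) = +1.351 V.
Since Au³⁺/Au is the cathode and Sn⁴⁺/Sn²⁺ the anode, E°cell = E°(Au³⁺/Au) − E°(Sn⁴⁺/Sn²⁺).
So E°(Sn⁴⁺/Sn²⁺) = E°(Au³⁺/Au) − E°cell = (+1.50) − (+1.351) = +0.15 V.

+0.15 V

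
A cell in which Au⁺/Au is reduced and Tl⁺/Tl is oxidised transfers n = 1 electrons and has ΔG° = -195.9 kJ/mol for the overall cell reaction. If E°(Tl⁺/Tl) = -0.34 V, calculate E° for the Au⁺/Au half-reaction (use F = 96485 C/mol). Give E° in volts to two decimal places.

E°cell = −ΔG°/(nF) = −(-195.9×10³)/((1)(96485)) = +2.030 V.
Since Au⁺/Au is the cathode and Tl⁺/Tl the anode, E°cell = E°(Au⁺/Au) − E°(Tl⁺/Tl).
So E°(Au⁺/Au) = E°cell + E°(Tl⁺/Tl) = +2.030 + (-0.34) = +1.69 V.

+1.69 V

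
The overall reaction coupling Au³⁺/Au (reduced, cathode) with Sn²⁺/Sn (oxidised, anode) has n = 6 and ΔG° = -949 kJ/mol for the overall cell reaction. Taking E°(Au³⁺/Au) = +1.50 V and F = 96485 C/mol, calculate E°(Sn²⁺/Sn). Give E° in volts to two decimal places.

E°cell = −ΔG°/(nF) = −(-949×10³)/((6)(96485)) = +1.639 V.
Since Au³⁺/Au is the cathode and Sn²⁺/Sn the anode, E°cell = E°(Au³⁺/Au) − E°(Sn²⁺/Sn).
So E°(Sn²⁺/Sn) = E°(Au³⁺/Au) − E°cell = (+1.50) − (+1.639) = -0.14 V.

-0.14 V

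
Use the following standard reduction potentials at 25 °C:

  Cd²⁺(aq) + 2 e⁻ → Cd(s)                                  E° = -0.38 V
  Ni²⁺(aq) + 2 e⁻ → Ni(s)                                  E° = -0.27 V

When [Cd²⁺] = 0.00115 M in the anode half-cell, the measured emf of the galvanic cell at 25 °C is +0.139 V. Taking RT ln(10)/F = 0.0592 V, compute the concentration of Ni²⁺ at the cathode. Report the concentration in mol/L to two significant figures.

Ni²⁺/Ni is the cathode, Cd²⁺/Cd the anode: E°cell = +0.11 V, n = 2.
Overall reaction: Ni²⁺(aq) + Cd(s) → Ni(s) + Cd²⁺(aq); Q = [Cd²⁺]^1/[Ni²⁺]^1.
From E = E° − (0.0592/n) log Q: log Q = (E° − E)·n/0.0592 = (+0.11 − (+0.139))·2/0.0592 = -0.9797.
So 1·log[Ni²⁺] = 1·log(0.00115) − log Q = -2.9393 − (-0.9797) = -1.9596; [Ni²⁺] = 10^(-1.9596) ≈ 0.011 M.

0.011 M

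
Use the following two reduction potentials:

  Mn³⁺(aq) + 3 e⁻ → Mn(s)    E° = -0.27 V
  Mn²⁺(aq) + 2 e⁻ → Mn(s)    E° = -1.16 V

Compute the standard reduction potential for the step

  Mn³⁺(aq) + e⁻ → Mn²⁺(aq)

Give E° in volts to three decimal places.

Sequential free energies add, so n₃E°₃ = n₁E°₁ + n₂E°₂.
With n₃ = 3, and the known step contributing 2×(-1.16) V, the unknown satisfies 1·E° = 3×(-0.27) − 2×(-1.16) = +1.510.
E° = +1.510 / 1 = +1.510 V.

+1.510 V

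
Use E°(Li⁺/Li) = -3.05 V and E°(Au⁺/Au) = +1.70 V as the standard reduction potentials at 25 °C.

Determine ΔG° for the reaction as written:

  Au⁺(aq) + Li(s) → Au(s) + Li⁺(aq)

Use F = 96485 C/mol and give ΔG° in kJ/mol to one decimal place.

As written, Au⁺/Au is reduced (cathode) and Li⁺/Li is oxidised (anode), so E°cell = (+1.70) − (-3.05) = +4.75 V.
Balancing electrons gives n = 1.
ΔG° = −nFE° = −(1)(96485)(+4.75) = -458,304 J = -458.3 kJ/mol.

-458.3 kJ/mol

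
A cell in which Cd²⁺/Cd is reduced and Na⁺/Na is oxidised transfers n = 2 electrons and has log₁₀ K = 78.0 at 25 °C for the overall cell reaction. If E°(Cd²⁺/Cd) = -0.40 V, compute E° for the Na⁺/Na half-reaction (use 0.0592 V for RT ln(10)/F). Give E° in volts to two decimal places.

-2.71 V

E°cell = (0.0592/n)·log K = (0.0592/2)(78.0) = +2.309 V.
Since Cd²⁺/Cd is the cathode and Na⁺/Na the anode, E°cell = E°(Cd²⁺/Cd) − E°(Na⁺/Na).
So E°(Na⁺/Na) = E°(Cd²⁺/Cd) − E°cell = (-0.40) − (+2.309) = -2.71 V.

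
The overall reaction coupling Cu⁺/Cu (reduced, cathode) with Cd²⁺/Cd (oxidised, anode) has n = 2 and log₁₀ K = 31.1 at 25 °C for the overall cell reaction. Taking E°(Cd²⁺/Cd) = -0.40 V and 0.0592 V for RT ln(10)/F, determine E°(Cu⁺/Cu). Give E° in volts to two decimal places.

+0.52 V

E°cell = (0.0592/n)·log K = (0.0592/2)(31.1) = +0.921 V.
Since Cu⁺/Cu is the cathode and Cd²⁺/Cd the anode, E°cell = E°(Cu⁺/Cu) − E°(Cd²⁺/Cd).
So E°(Cu⁺/Cu) = E°cell + E°(Cd²⁺/Cd) = +0.921 + (-0.40) = +0.52 V.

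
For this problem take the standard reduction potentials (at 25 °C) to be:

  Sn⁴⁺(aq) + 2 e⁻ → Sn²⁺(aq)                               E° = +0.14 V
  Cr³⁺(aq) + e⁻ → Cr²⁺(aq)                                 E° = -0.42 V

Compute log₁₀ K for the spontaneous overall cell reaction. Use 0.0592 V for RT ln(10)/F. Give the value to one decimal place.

Cathode: Sn⁴⁺/Sn²⁺; anode: Cr³⁺/Cr²⁺. E°cell = +0.56 V, n = 2.
log K = nE°cell / 0.0592 = (2)(+0.56) / 0.0592 = 18.9.

18.9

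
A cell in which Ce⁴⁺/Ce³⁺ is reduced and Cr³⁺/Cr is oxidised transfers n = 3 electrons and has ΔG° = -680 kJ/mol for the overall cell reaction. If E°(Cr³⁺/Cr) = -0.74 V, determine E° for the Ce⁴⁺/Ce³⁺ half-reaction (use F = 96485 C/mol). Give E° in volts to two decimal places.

E°cell = −ΔG°/(nF) = −(-680×10³)/((3)(96485)) = +2.349 V.
Since Ce⁴⁺/Ce³⁺ is the cathode and Cr³⁺/Cr the anode, E°cell = E°(Ce⁴⁺/Ce³⁺) − E°(Cr³⁺/Cr).
So E°(Ce⁴⁺/Ce³⁺) = E°cell + E°(Cr³⁺/Cr) = +2.349 + (-0.74) = +1.61 V.

+1.61 V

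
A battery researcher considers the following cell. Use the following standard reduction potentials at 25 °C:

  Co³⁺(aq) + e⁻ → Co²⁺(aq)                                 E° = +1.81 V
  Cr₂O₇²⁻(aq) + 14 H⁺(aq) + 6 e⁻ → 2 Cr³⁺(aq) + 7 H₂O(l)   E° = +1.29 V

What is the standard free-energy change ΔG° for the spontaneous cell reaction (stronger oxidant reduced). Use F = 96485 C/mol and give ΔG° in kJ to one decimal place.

-301.0 kJ

Co³⁺/Co²⁺ (E° = +1.81 V) is the cathode; Cr₂O₇²⁻/Cr³⁺ (E° = +1.29 V) is the anode, so E°cell = +0.52 V.
Balancing electrons gives n = 6 (lcm of 1 and 6).
ΔG° = −nFE° = −(6)(96485)(+0.52) = -301,033 J = -301.0 kJ.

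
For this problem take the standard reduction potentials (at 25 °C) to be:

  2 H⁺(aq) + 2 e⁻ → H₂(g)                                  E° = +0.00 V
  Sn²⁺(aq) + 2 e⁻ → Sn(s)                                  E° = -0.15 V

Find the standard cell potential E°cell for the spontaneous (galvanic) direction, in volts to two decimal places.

The H⁺/H₂ couple has the higher reduction potential, so it is the cathode; Sn²⁺/Sn is oxidised at the anode.
E°cell = E°(cathode) − E°(anode) = (+0.00) − (-0.15) = +0.15 V.

+0.15 V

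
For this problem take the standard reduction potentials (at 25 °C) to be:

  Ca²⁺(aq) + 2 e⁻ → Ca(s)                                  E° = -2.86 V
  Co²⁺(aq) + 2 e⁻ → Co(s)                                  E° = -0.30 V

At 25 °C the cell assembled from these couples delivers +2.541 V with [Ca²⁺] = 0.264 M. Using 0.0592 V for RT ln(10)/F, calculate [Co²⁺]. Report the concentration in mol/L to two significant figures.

0.060 M

Co²⁺/Co is the cathode, Ca²⁺/Ca the anode: E°cell = +2.56 V, n = 2.
Overall reaction: Co²⁺(aq) + Ca(s) → Co(s) + Ca²⁺(aq); Q = [Ca²⁺]^1/[Co²⁺]^1.
From E = E° − (0.0592/n) log Q: log Q = (E° − E)·n/0.0592 = (+2.56 − (+2.541))·2/0.0592 = 0.6419.
So 1·log[Co²⁺] = 1·log(0.264) − log Q = -0.5784 − (0.6419) = -1.2203; [Co²⁺] = 10^(-1.2203) ≈ 0.060 M.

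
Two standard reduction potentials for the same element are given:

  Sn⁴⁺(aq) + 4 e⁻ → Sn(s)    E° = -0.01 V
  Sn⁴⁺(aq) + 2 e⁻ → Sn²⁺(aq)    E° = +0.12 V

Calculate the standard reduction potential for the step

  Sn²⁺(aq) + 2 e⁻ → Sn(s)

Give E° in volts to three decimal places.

-0.140 V

Sequential free energies add, so n₃E°₃ = n₁E°₁ + n₂E°₂.
With n₃ = 4, and the known step contributing 2×(+0.12) V, the unknown satisfies 2·E° = 4×(-0.01) − 2×(+0.12) = -0.280.
E° = -0.280 / 2 = -0.140 V.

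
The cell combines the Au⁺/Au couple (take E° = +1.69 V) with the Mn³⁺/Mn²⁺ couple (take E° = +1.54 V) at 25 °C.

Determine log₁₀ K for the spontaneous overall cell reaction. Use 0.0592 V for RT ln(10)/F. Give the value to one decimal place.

2.5

Cathode: Au⁺/Au; anode: Mn³⁺/Mn²⁺. E°cell = +0.15 V, n = 1.
log K = nE°cell / 0.0592 = (1)(+0.15) / 0.0592 = 2.5.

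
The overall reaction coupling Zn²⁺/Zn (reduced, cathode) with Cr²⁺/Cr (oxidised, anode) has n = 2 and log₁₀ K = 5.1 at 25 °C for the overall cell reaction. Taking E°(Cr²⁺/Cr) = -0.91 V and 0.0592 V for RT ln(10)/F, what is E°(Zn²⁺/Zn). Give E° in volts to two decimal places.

E°cell = (0.0592/n)·log K = (0.0592/2)(5.1) = +0.151 V.
Since Zn²⁺/Zn is the cathode and Cr²⁺/Cr the anode, E°cell = E°(Zn²⁺/Zn) − E°(Cr²⁺/Cr).
So E°(Zn²⁺/Zn) = E°cell + E°(Cr²⁺/Cr) = +0.151 + (-0.91) = -0.76 V.

-0.76 V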